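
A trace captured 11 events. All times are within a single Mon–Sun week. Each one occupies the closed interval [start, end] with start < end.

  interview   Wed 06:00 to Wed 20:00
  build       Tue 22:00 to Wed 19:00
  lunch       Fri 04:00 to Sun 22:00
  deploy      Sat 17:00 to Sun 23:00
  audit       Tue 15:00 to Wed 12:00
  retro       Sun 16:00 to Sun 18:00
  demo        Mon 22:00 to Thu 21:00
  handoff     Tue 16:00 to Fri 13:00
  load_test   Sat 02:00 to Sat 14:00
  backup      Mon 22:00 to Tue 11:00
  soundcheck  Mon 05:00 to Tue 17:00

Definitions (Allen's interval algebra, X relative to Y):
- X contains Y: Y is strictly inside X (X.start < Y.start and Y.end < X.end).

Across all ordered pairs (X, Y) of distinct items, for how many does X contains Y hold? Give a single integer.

9

Checking all 110 ordered pairs for relation 'contains'; matching pairs in alphabetical order:
(demo, audit): demo contains audit ✓
(demo, build): demo contains build ✓
(demo, interview): demo contains interview ✓
(deploy, retro): deploy contains retro ✓
(handoff, build): handoff contains build ✓
(handoff, interview): handoff contains interview ✓
(lunch, load_test): lunch contains load_test ✓
(lunch, retro): lunch contains retro ✓
(soundcheck, backup): soundcheck contains backup ✓
Count: 9.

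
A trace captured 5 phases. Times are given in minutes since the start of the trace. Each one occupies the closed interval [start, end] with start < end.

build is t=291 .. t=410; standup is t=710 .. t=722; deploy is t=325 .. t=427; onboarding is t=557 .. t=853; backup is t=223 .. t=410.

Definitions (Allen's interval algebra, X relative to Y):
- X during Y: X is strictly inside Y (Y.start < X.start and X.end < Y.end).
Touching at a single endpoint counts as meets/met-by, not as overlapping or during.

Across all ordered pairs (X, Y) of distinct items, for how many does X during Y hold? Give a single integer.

Checking all 20 ordered pairs for relation 'during'; matching pairs in alphabetical order:
(standup, onboarding): standup during onboarding ✓
Count: 1.

1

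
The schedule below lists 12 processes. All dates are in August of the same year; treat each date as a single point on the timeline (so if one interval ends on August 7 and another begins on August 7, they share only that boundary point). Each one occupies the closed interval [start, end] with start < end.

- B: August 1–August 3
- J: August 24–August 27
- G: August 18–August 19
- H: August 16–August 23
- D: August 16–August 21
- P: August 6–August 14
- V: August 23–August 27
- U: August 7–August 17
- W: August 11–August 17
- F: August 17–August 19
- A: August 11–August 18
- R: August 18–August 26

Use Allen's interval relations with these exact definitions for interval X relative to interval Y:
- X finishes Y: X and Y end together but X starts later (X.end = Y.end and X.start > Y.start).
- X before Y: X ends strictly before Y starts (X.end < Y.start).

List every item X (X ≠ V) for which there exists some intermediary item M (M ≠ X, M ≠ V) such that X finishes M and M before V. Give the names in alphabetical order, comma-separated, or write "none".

Target V = [August 23, August 27].
Intermediaries M with M before V: A, B, D, F, G, P, U, W.
Via A — items with X finishes A: none.
Via B — items with X finishes B: none.
Via D — items with X finishes D: none.
Via F — items with X finishes F: G.
Via G — items with X finishes G: none.
Via P — items with X finishes P: none.
Via U — items with X finishes U: W.
Via W — items with X finishes W: none.
Union: G, W.

G, W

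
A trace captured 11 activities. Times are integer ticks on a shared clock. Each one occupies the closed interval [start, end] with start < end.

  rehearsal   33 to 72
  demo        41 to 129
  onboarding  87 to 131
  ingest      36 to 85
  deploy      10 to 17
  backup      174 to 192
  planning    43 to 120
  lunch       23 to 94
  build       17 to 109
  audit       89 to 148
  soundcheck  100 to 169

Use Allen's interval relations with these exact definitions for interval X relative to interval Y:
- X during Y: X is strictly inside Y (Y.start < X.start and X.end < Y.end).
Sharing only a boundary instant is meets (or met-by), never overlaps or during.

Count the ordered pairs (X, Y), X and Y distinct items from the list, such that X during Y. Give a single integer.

6

Checking all 110 ordered pairs for relation 'during'; matching pairs in alphabetical order:
(ingest, build): ingest during build ✓
(ingest, lunch): ingest during lunch ✓
(lunch, build): lunch during build ✓
(planning, demo): planning during demo ✓
(rehearsal, build): rehearsal during build ✓
(rehearsal, lunch): rehearsal during lunch ✓
Count: 6.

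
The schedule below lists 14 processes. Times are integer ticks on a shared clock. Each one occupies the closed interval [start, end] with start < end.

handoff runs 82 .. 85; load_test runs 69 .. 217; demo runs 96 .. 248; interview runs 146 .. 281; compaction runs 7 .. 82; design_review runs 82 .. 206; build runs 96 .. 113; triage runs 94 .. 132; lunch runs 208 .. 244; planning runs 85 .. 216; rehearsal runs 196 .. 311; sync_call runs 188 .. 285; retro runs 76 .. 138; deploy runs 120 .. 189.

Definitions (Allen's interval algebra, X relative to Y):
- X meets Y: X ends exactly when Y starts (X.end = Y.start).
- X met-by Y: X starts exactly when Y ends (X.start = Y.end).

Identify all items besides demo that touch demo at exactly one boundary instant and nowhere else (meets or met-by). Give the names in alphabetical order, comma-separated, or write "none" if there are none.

none

Target demo = [96, 248].
build [96, 113] → starts → no.
compaction [7, 82] → before → no.
deploy [120, 189] → during → no.
design_review [82, 206] → overlaps → no.
handoff [82, 85] → before → no.
interview [146, 281] → overlapped-by → no.
load_test [69, 217] → overlaps → no.
lunch [208, 244] → during → no.
planning [85, 216] → overlaps → no.
rehearsal [196, 311] → overlapped-by → no.
retro [76, 138] → overlaps → no.
sync_call [188, 285] → overlapped-by → no.
triage [94, 132] → overlaps → no.
Result: none.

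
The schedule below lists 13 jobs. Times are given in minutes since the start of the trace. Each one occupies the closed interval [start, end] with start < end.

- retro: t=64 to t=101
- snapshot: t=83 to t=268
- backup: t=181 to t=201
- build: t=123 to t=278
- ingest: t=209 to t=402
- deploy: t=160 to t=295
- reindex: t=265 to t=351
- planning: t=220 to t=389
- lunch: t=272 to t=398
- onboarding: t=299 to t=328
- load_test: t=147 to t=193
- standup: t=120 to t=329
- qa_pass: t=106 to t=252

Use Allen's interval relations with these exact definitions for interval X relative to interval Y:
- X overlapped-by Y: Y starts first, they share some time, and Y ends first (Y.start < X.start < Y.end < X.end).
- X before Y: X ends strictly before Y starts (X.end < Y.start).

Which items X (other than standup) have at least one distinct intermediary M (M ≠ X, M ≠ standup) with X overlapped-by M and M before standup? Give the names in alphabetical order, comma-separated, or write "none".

Target standup = [t=120, t=329].
Intermediaries M with M before standup: retro.
Via retro — items with X overlapped-by retro: snapshot.
Union: snapshot.

snapshot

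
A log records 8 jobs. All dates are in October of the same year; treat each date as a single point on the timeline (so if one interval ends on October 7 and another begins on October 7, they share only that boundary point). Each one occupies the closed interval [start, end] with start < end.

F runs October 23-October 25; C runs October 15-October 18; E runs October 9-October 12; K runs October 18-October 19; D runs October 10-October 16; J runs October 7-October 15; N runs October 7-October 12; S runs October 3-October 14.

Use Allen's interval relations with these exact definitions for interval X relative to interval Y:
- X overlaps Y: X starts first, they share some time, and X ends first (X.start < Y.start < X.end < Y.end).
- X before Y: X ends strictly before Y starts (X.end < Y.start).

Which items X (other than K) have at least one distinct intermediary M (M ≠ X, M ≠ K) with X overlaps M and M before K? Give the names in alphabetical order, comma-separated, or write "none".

E, J, N, S

Target K = [October 18, October 19].
Intermediaries M with M before K: D, E, J, N, S.
Via D — items with X overlaps D: E, J, N, S.
Via E — items with X overlaps E: none.
Via J — items with X overlaps J: S.
Via N — items with X overlaps N: none.
Via S — items with X overlaps S: none.
Union: E, J, N, S.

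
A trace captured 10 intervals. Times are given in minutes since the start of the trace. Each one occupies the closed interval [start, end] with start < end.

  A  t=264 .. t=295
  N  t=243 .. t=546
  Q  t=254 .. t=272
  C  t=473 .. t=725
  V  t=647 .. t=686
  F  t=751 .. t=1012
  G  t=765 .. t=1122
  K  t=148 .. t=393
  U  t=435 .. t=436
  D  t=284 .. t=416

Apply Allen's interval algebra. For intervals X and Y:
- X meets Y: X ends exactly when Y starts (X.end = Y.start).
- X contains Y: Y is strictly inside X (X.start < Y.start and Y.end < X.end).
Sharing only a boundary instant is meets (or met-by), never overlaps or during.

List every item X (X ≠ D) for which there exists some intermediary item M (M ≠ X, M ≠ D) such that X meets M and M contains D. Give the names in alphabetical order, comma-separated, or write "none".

Target D = [t=284, t=416].
Intermediaries M with M contains D: N.
Via N — items with X meets N: none.
Union: none.

none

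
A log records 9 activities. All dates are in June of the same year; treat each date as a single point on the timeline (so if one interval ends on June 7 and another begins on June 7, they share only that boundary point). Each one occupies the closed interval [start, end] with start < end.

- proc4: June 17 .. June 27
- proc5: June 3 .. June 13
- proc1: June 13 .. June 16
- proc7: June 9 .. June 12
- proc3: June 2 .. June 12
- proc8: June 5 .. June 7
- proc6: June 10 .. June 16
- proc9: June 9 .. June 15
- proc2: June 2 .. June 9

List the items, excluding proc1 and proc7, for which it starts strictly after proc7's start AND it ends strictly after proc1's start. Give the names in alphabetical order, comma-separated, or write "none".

proc4, proc6

Conditions: its start is strictly after proc7's start (X.start > June 9) AND its end is strictly after proc1's start (X.end > June 13).
proc2: start June 2 > June 9? ✗; end June 9 > June 13? ✗ → no.
proc3: start June 2 > June 9? ✗; end June 12 > June 13? ✗ → no.
proc4: start June 17 > June 9? ✓; end June 27 > June 13? ✓ → yes.
proc5: start June 3 > June 9? ✗; end June 13 > June 13? ✗ → no.
proc6: start June 10 > June 9? ✓; end June 16 > June 13? ✓ → yes.
proc8: start June 5 > June 9? ✗; end June 7 > June 13? ✗ → no.
proc9: start June 9 > June 9? ✗; end June 15 > June 13? ✓ → no.
Result: proc4, proc6.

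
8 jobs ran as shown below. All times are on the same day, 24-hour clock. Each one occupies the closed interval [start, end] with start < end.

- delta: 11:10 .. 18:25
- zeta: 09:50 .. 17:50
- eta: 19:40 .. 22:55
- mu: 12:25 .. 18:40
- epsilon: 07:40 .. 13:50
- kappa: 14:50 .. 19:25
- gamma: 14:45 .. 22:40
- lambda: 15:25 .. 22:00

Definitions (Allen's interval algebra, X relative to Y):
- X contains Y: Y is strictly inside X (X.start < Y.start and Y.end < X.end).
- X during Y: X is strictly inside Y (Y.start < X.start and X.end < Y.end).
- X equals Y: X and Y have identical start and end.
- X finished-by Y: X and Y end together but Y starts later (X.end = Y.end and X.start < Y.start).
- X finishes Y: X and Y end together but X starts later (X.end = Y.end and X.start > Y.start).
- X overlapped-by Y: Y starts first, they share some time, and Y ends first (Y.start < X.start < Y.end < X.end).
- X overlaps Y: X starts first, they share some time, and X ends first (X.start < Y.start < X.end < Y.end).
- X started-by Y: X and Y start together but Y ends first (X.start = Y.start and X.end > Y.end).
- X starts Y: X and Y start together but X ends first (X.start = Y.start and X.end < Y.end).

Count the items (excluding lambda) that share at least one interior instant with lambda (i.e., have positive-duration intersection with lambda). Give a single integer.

Target lambda = [15:25, 22:00].
delta [11:10, 18:25] → overlaps → counts.
epsilon [07:40, 13:50] → before → no.
eta [19:40, 22:55] → overlapped-by → counts.
gamma [14:45, 22:40] → contains → counts.
kappa [14:50, 19:25] → overlaps → counts.
mu [12:25, 18:40] → overlaps → counts.
zeta [09:50, 17:50] → overlaps → counts.
Total: 6.

6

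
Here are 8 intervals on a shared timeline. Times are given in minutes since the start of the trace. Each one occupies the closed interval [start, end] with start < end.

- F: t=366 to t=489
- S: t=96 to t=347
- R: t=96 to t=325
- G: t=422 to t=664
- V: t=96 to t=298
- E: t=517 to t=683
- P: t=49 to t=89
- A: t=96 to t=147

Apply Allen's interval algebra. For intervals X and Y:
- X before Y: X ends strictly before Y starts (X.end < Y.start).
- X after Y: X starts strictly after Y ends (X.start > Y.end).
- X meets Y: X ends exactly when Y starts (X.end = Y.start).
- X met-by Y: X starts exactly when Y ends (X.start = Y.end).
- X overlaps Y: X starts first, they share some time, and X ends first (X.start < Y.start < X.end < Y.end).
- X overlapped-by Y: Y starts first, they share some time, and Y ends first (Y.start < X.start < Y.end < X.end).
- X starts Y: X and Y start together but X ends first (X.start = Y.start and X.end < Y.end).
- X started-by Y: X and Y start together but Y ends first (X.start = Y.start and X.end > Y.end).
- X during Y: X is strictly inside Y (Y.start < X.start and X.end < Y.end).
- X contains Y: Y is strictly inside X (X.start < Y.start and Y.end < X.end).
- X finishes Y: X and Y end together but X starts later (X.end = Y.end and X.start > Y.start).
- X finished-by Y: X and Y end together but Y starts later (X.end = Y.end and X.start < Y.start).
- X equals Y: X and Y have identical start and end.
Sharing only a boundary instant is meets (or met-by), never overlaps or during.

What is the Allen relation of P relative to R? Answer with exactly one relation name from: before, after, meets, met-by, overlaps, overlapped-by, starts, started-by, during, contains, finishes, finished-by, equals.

before

P = [t=49, t=89]; R = [t=96, t=325].
Compare endpoints: P.start < R.start, P.start < R.end, P.end < R.start, P.end < R.end.
That pattern is 'before'.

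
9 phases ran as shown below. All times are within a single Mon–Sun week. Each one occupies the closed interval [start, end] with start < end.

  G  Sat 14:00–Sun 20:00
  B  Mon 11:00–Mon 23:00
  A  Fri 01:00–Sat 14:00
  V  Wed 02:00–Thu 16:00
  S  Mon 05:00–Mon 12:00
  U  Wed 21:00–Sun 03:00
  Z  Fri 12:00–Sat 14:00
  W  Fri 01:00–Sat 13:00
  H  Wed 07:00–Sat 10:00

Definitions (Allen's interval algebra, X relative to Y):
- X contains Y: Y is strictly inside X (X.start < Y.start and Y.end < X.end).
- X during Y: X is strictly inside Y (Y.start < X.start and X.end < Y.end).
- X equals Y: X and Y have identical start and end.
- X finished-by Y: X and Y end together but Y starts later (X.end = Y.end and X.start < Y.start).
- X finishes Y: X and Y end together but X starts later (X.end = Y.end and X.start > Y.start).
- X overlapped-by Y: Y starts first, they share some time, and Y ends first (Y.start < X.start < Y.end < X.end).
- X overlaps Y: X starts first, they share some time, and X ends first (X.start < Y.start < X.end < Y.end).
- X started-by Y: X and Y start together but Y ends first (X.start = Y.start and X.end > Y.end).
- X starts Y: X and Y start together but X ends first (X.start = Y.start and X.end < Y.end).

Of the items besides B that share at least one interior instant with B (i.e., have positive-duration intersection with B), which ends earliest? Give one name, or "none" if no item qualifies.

S

Target B = [Mon 11:00, Mon 23:00].
A [Fri 01:00, Sat 14:00] → after → excluded.
G [Sat 14:00, Sun 20:00] → after → excluded.
H [Wed 07:00, Sat 10:00] → after → excluded.
S [Mon 05:00, Mon 12:00] → overlaps → candidate.
U [Wed 21:00, Sun 03:00] → after → excluded.
V [Wed 02:00, Thu 16:00] → after → excluded.
W [Fri 01:00, Sat 13:00] → after → excluded.
Z [Fri 12:00, Sat 14:00] → after → excluded.
Among candidates, earliest end is Mon 12:00 → S.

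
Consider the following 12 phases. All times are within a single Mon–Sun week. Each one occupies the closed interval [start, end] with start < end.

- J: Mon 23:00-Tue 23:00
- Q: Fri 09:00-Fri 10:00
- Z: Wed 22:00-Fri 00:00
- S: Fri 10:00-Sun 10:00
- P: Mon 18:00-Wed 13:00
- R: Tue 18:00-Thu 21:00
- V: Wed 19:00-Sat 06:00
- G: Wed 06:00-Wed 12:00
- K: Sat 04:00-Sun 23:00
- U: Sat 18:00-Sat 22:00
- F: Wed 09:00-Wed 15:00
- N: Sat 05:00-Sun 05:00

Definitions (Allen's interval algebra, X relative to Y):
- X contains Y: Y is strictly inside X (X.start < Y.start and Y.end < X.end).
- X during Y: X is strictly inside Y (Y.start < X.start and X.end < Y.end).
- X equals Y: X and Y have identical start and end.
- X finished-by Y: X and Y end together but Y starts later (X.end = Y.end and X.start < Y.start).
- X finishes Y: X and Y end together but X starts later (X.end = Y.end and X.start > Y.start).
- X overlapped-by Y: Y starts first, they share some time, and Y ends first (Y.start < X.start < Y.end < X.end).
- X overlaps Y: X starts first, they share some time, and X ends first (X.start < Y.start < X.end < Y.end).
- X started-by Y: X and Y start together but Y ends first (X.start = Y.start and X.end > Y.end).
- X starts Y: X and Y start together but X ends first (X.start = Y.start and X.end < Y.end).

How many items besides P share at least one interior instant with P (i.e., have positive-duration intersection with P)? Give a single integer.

4

Target P = [Mon 18:00, Wed 13:00].
F [Wed 09:00, Wed 15:00] → overlapped-by → counts.
G [Wed 06:00, Wed 12:00] → during → counts.
J [Mon 23:00, Tue 23:00] → during → counts.
K [Sat 04:00, Sun 23:00] → after → no.
N [Sat 05:00, Sun 05:00] → after → no.
Q [Fri 09:00, Fri 10:00] → after → no.
R [Tue 18:00, Thu 21:00] → overlapped-by → counts.
S [Fri 10:00, Sun 10:00] → after → no.
U [Sat 18:00, Sat 22:00] → after → no.
V [Wed 19:00, Sat 06:00] → after → no.
Z [Wed 22:00, Fri 00:00] → after → no.
Total: 4.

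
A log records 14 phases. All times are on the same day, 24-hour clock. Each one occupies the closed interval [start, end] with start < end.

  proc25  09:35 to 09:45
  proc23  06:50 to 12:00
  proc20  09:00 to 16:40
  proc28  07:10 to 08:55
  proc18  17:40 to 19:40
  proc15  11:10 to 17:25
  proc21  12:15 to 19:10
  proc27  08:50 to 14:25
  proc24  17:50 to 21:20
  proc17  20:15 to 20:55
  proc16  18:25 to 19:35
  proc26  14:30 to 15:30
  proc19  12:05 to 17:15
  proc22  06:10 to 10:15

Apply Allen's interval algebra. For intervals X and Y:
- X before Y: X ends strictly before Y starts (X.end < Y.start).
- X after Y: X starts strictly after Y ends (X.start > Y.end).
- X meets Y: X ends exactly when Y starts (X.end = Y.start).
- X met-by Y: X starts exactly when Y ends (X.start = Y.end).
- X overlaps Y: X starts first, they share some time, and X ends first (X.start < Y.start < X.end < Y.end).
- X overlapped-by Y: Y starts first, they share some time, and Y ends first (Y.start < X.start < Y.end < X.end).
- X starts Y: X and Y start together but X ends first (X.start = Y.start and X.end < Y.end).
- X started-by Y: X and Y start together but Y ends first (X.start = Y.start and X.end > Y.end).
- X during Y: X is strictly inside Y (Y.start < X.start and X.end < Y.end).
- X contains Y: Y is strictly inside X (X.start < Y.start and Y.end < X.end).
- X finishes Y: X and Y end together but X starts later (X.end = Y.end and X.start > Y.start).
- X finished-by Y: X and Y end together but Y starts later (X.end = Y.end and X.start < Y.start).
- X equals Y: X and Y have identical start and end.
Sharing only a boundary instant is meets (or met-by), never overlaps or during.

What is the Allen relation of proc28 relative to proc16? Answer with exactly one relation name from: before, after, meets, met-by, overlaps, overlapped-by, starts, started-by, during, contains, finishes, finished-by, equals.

before

proc28 = [07:10, 08:55]; proc16 = [18:25, 19:35].
Compare endpoints: proc28.start < proc16.start, proc28.start < proc16.end, proc28.end < proc16.start, proc28.end < proc16.end.
That pattern is 'before'.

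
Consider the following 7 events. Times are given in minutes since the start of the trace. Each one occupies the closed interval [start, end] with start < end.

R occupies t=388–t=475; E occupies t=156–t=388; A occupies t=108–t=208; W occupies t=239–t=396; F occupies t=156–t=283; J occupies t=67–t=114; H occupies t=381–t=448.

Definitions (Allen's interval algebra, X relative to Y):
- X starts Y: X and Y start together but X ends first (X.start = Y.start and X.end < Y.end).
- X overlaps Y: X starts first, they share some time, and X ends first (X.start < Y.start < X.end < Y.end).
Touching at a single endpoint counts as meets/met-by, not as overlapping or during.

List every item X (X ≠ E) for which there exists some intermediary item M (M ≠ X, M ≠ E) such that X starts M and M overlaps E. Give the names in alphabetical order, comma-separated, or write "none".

Target E = [t=156, t=388].
Intermediaries M with M overlaps E: A.
Via A — items with X starts A: none.
Union: none.

none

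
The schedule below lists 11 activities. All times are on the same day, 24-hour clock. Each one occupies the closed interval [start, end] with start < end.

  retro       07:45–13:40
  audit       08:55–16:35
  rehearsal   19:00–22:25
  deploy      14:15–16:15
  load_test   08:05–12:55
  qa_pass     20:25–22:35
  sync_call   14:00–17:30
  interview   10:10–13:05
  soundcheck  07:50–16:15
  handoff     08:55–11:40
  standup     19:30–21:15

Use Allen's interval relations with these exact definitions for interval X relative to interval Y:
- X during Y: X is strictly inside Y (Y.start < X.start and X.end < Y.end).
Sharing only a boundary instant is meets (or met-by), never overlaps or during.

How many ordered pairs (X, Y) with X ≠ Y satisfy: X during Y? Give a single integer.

11

Checking all 110 ordered pairs for relation 'during'; matching pairs in alphabetical order:
(deploy, audit): deploy during audit ✓
(deploy, sync_call): deploy during sync_call ✓
(handoff, load_test): handoff during load_test ✓
(handoff, retro): handoff during retro ✓
(handoff, soundcheck): handoff during soundcheck ✓
(interview, audit): interview during audit ✓
(interview, retro): interview during retro ✓
(interview, soundcheck): interview during soundcheck ✓
(load_test, retro): load_test during retro ✓
(load_test, soundcheck): load_test during soundcheck ✓
(standup, rehearsal): standup during rehearsal ✓
Count: 11.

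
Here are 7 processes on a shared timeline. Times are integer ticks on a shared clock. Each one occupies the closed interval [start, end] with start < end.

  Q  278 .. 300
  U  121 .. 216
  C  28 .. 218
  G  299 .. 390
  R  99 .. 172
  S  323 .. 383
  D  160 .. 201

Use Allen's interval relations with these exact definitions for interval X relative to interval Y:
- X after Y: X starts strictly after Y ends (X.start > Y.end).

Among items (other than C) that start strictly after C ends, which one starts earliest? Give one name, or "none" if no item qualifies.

Target C = [28, 218].
D [160, 201] → during → excluded.
G [299, 390] → after → candidate.
Q [278, 300] → after → candidate.
R [99, 172] → during → excluded.
S [323, 383] → after → candidate.
U [121, 216] → during → excluded.
Among candidates, earliest start is 278 → Q.

Q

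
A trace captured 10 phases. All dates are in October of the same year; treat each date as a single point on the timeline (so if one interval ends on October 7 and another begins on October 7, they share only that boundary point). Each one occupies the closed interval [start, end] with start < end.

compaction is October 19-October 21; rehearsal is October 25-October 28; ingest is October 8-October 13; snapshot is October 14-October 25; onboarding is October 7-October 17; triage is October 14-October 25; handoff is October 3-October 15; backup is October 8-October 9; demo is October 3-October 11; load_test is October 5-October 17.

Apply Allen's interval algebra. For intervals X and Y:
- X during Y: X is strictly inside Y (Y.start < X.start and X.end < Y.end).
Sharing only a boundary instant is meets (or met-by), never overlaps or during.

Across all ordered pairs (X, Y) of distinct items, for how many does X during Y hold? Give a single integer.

9

Checking all 90 ordered pairs for relation 'during'; matching pairs in alphabetical order:
(backup, demo): backup during demo ✓
(backup, handoff): backup during handoff ✓
(backup, load_test): backup during load_test ✓
(backup, onboarding): backup during onboarding ✓
(compaction, snapshot): compaction during snapshot ✓
(compaction, triage): compaction during triage ✓
(ingest, handoff): ingest during handoff ✓
(ingest, load_test): ingest during load_test ✓
(ingest, onboarding): ingest during onboarding ✓
Count: 9.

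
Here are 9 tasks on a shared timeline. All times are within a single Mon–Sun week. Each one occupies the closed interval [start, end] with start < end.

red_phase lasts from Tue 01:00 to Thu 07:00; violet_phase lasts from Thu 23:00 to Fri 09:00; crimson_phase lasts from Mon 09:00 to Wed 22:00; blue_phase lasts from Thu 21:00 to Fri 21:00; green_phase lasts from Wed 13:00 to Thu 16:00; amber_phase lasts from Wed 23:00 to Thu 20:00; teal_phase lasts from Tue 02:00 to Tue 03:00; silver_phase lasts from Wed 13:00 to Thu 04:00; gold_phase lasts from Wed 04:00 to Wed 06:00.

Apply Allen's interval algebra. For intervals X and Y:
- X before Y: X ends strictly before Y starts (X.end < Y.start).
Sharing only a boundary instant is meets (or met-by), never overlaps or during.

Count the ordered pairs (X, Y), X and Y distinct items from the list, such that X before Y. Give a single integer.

22

Checking all 72 ordered pairs for relation 'before'; matching pairs in alphabetical order:
(amber_phase, blue_phase): amber_phase before blue_phase ✓
(amber_phase, violet_phase): amber_phase before violet_phase ✓
(crimson_phase, amber_phase): crimson_phase before amber_phase ✓
(crimson_phase, blue_phase): crimson_phase before blue_phase ✓
(crimson_phase, violet_phase): crimson_phase before violet_phase ✓
(gold_phase, amber_phase): gold_phase before amber_phase ✓
(gold_phase, blue_phase): gold_phase before blue_phase ✓
(gold_phase, green_phase): gold_phase before green_phase ✓
(gold_phase, silver_phase): gold_phase before silver_phase ✓
(gold_phase, violet_phase): gold_phase before violet_phase ✓
(green_phase, blue_phase): green_phase before blue_phase ✓
(green_phase, violet_phase): green_phase before violet_phase ✓
(red_phase, blue_phase): red_phase before blue_phase ✓
(red_phase, violet_phase): red_phase before violet_phase ✓
(silver_phase, blue_phase): silver_phase before blue_phase ✓
(silver_phase, violet_phase): silver_phase before violet_phase ✓
(teal_phase, amber_phase): teal_phase before amber_phase ✓
(teal_phase, blue_phase): teal_phase before blue_phase ✓
(teal_phase, gold_phase): teal_phase before gold_phase ✓
(teal_phase, green_phase): teal_phase before green_phase ✓
(teal_phase, silver_phase): teal_phase before silver_phase ✓
(teal_phase, violet_phase): teal_phase before violet_phase ✓
Count: 22.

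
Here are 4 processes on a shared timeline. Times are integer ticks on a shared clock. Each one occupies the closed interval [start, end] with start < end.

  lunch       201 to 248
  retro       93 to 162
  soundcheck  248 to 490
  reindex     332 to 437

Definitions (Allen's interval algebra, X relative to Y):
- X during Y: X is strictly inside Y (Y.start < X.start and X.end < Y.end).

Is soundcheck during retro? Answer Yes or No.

No

soundcheck = [248, 490], retro = [93, 162].
Actual relation of soundcheck to retro: after.
Asked whether 'during' holds → No.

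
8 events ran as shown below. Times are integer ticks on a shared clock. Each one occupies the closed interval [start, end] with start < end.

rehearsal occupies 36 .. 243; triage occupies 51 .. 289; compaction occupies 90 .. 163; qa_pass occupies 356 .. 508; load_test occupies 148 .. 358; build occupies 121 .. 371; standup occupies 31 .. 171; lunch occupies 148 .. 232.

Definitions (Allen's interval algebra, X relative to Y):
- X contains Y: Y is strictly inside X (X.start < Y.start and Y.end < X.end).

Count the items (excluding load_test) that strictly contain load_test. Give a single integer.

Target load_test = [148, 358].
build [121, 371] → contains → counts.
compaction [90, 163] → overlaps → no.
lunch [148, 232] → starts → no.
qa_pass [356, 508] → overlapped-by → no.
rehearsal [36, 243] → overlaps → no.
standup [31, 171] → overlaps → no.
triage [51, 289] → overlaps → no.
Total: 1.

1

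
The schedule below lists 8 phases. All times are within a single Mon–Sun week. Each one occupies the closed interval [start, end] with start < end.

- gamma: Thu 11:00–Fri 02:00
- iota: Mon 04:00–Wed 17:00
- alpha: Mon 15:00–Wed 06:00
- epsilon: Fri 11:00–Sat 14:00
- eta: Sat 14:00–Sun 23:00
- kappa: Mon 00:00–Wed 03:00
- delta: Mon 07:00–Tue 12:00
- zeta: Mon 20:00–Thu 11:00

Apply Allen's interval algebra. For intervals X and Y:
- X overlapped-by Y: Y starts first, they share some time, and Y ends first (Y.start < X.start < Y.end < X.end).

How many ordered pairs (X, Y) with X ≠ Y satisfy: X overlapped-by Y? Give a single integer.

7

Checking all 56 ordered pairs for relation 'overlapped-by'; matching pairs in alphabetical order:
(alpha, delta): alpha overlapped-by delta ✓
(alpha, kappa): alpha overlapped-by kappa ✓
(iota, kappa): iota overlapped-by kappa ✓
(zeta, alpha): zeta overlapped-by alpha ✓
(zeta, delta): zeta overlapped-by delta ✓
(zeta, iota): zeta overlapped-by iota ✓
(zeta, kappa): zeta overlapped-by kappa ✓
Count: 7.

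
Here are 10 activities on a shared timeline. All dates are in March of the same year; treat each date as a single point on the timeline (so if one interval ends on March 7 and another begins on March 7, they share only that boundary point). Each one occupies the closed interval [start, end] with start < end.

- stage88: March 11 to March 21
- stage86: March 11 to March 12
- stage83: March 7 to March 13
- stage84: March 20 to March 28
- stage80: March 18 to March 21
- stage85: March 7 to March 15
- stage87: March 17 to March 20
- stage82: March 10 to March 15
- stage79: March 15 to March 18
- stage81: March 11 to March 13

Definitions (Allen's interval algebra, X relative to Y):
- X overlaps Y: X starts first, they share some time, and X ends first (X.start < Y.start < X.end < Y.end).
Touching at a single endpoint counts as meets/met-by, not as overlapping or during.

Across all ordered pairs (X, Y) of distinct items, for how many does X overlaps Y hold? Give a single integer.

Checking all 90 ordered pairs for relation 'overlaps'; matching pairs in alphabetical order:
(stage79, stage87): stage79 overlaps stage87 ✓
(stage80, stage84): stage80 overlaps stage84 ✓
(stage82, stage88): stage82 overlaps stage88 ✓
(stage83, stage82): stage83 overlaps stage82 ✓
(stage83, stage88): stage83 overlaps stage88 ✓
(stage85, stage88): stage85 overlaps stage88 ✓
(stage87, stage80): stage87 overlaps stage80 ✓
(stage88, stage84): stage88 overlaps stage84 ✓
Count: 8.

8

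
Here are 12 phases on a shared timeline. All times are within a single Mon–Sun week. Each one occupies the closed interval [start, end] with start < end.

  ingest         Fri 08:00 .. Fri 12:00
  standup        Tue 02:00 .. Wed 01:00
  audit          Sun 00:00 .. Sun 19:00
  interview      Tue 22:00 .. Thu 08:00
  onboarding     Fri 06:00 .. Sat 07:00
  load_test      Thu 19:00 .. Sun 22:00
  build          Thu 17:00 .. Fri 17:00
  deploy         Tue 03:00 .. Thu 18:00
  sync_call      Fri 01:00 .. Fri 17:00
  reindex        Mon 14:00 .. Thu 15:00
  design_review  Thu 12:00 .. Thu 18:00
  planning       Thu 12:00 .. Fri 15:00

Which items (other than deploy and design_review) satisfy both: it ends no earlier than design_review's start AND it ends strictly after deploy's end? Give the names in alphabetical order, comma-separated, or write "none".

audit, build, ingest, load_test, onboarding, planning, sync_call

Conditions: its end is no earlier than design_review's start (X.end >= Thu 12:00) AND its end is strictly after deploy's end (X.end > Thu 18:00).
audit: end Sun 19:00 >= Thu 12:00? ✓; end Sun 19:00 > Thu 18:00? ✓ → yes.
build: end Fri 17:00 >= Thu 12:00? ✓; end Fri 17:00 > Thu 18:00? ✓ → yes.
ingest: end Fri 12:00 >= Thu 12:00? ✓; end Fri 12:00 > Thu 18:00? ✓ → yes.
interview: end Thu 08:00 >= Thu 12:00? ✗; end Thu 08:00 > Thu 18:00? ✗ → no.
load_test: end Sun 22:00 >= Thu 12:00? ✓; end Sun 22:00 > Thu 18:00? ✓ → yes.
onboarding: end Sat 07:00 >= Thu 12:00? ✓; end Sat 07:00 > Thu 18:00? ✓ → yes.
planning: end Fri 15:00 >= Thu 12:00? ✓; end Fri 15:00 > Thu 18:00? ✓ → yes.
reindex: end Thu 15:00 >= Thu 12:00? ✓; end Thu 15:00 > Thu 18:00? ✗ → no.
standup: end Wed 01:00 >= Thu 12:00? ✗; end Wed 01:00 > Thu 18:00? ✗ → no.
sync_call: end Fri 17:00 >= Thu 12:00? ✓; end Fri 17:00 > Thu 18:00? ✓ → yes.
Result: audit, build, ingest, load_test, onboarding, planning, sync_call.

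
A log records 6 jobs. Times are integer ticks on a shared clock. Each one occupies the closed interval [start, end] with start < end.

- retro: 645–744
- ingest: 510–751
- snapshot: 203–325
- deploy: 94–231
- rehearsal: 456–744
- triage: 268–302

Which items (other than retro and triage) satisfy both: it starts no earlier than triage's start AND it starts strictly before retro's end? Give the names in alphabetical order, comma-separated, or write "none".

ingest, rehearsal

Conditions: its start is no earlier than triage's start (X.start >= 268) AND its start is strictly before retro's end (X.start < 744).
deploy: start 94 >= 268? ✗; start 94 < 744? ✓ → no.
ingest: start 510 >= 268? ✓; start 510 < 744? ✓ → yes.
rehearsal: start 456 >= 268? ✓; start 456 < 744? ✓ → yes.
snapshot: start 203 >= 268? ✗; start 203 < 744? ✓ → no.
Result: ingest, rehearsal.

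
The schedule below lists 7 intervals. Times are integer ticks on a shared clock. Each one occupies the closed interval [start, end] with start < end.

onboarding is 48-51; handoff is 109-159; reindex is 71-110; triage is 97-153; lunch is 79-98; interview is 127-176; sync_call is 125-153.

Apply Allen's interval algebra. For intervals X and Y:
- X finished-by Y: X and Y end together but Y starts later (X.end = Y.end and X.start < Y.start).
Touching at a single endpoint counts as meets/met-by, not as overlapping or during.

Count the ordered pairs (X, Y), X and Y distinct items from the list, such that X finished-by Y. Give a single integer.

Checking all 42 ordered pairs for relation 'finished-by'; matching pairs in alphabetical order:
(triage, sync_call): triage finished-by sync_call ✓
Count: 1.

1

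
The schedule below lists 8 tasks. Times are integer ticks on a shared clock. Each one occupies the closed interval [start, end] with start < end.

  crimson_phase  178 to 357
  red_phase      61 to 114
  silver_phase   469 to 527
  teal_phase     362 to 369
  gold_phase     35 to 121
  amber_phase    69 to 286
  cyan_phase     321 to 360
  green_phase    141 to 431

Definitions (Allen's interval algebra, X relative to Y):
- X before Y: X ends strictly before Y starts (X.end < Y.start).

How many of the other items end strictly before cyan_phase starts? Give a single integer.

Target cyan_phase = [321, 360].
amber_phase [69, 286] → before → counts.
crimson_phase [178, 357] → overlaps → no.
gold_phase [35, 121] → before → counts.
green_phase [141, 431] → contains → no.
red_phase [61, 114] → before → counts.
silver_phase [469, 527] → after → no.
teal_phase [362, 369] → after → no.
Total: 3.

3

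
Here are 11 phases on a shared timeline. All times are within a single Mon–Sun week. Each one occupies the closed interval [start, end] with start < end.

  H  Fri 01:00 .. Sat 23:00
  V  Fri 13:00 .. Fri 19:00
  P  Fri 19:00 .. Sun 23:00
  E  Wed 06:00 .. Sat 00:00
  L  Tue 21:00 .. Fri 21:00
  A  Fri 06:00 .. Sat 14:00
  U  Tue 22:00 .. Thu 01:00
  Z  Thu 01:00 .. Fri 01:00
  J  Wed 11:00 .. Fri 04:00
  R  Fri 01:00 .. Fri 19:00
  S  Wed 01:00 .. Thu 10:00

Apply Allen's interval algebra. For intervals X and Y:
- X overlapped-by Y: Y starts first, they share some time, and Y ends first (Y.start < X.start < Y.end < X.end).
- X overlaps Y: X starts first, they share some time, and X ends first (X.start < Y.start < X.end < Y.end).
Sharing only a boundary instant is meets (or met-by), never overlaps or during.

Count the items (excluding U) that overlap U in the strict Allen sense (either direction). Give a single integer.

3

Target U = [Tue 22:00, Thu 01:00].
A [Fri 06:00, Sat 14:00] → after → no.
E [Wed 06:00, Sat 00:00] → overlapped-by → counts.
H [Fri 01:00, Sat 23:00] → after → no.
J [Wed 11:00, Fri 04:00] → overlapped-by → counts.
L [Tue 21:00, Fri 21:00] → contains → no.
P [Fri 19:00, Sun 23:00] → after → no.
R [Fri 01:00, Fri 19:00] → after → no.
S [Wed 01:00, Thu 10:00] → overlapped-by → counts.
V [Fri 13:00, Fri 19:00] → after → no.
Z [Thu 01:00, Fri 01:00] → met-by → no.
Total: 3.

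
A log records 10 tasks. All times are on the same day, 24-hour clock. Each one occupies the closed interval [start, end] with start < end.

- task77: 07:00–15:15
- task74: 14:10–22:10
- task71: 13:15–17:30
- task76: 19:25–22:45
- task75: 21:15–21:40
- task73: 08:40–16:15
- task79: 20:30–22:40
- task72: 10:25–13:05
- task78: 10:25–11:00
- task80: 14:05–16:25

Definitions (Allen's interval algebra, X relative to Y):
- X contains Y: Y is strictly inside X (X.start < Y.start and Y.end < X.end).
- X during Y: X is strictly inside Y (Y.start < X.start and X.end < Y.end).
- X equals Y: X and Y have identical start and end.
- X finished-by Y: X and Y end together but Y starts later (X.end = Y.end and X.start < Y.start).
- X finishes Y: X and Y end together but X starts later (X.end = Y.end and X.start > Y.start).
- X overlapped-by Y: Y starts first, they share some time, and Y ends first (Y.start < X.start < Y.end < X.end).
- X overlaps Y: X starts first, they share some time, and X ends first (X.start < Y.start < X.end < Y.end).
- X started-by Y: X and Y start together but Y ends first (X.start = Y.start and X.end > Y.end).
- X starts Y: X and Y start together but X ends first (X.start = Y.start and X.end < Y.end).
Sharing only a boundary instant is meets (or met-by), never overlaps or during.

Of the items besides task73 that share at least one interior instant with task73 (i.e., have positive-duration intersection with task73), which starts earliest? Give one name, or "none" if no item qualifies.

task77

Target task73 = [08:40, 16:15].
task71 [13:15, 17:30] → overlapped-by → candidate.
task72 [10:25, 13:05] → during → candidate.
task74 [14:10, 22:10] → overlapped-by → candidate.
task75 [21:15, 21:40] → after → excluded.
task76 [19:25, 22:45] → after → excluded.
task77 [07:00, 15:15] → overlaps → candidate.
task78 [10:25, 11:00] → during → candidate.
task79 [20:30, 22:40] → after → excluded.
task80 [14:05, 16:25] → overlapped-by → candidate.
Among candidates, earliest start is 07:00 → task77.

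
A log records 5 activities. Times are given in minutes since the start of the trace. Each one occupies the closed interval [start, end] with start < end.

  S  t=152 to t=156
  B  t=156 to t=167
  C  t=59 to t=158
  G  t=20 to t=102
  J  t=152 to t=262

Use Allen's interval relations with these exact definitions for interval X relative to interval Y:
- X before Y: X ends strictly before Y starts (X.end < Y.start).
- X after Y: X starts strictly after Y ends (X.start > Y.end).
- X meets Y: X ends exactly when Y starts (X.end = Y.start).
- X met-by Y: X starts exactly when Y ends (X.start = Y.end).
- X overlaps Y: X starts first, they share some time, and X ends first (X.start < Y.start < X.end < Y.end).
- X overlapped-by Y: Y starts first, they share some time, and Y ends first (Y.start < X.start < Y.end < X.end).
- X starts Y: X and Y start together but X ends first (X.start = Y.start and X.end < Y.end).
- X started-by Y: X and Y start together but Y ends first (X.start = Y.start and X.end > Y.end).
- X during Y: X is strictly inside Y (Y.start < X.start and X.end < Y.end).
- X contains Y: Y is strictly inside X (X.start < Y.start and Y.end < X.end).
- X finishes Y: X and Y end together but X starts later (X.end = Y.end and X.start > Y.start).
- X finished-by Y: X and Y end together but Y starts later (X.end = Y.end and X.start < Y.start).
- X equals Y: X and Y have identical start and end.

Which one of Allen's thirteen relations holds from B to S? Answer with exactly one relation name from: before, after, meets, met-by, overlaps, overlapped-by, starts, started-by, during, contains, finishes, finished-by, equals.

met-by

B = [t=156, t=167]; S = [t=152, t=156].
Compare endpoints: B.start > S.start, B.start = S.end, B.end > S.start, B.end > S.end.
That pattern is 'met-by'.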